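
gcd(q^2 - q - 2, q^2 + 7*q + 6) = q + 1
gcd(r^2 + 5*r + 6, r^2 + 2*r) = r + 2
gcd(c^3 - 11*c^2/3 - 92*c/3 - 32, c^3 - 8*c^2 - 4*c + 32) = c - 8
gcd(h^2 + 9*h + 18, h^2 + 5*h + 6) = h + 3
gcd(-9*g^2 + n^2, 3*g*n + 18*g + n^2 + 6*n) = 3*g + n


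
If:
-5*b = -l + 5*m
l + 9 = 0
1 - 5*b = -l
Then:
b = -8/5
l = -9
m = -1/5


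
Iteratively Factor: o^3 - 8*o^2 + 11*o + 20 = (o + 1)*(o^2 - 9*o + 20) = (o - 4)*(o + 1)*(o - 5)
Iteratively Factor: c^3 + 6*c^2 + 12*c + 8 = (c + 2)*(c^2 + 4*c + 4) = (c + 2)^2*(c + 2)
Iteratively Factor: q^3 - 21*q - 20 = (q + 4)*(q^2 - 4*q - 5) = (q - 5)*(q + 4)*(q + 1)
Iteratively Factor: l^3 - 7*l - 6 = (l - 3)*(l^2 + 3*l + 2) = (l - 3)*(l + 2)*(l + 1)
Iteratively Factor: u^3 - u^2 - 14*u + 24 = (u - 2)*(u^2 + u - 12) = (u - 3)*(u - 2)*(u + 4)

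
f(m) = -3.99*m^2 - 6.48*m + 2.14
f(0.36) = -0.71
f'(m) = -7.98*m - 6.48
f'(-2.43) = 12.91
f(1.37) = -14.23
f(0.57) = -2.85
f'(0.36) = -9.35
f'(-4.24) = 27.36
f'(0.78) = -12.70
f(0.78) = -5.34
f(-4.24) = -42.12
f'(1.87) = -21.40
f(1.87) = -23.93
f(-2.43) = -5.67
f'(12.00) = -102.24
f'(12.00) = -102.24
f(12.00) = -650.18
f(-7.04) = -149.99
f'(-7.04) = 49.70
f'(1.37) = -17.41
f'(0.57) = -11.03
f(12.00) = -650.18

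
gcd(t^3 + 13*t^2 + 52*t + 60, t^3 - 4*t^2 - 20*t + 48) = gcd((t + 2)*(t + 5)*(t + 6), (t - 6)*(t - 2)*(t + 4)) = 1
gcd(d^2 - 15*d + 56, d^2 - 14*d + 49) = d - 7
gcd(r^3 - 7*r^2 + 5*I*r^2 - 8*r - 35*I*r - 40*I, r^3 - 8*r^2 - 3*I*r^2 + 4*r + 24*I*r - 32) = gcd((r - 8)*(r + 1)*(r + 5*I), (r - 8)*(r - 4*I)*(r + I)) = r - 8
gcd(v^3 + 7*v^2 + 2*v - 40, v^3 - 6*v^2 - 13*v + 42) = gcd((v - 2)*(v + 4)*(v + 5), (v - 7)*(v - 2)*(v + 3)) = v - 2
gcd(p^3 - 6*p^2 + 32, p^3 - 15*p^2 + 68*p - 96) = p - 4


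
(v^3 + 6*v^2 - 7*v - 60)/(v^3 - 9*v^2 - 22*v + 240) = (v^2 + v - 12)/(v^2 - 14*v + 48)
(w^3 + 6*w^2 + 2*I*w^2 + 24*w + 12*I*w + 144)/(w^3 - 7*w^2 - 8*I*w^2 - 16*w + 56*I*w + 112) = (w^2 + 6*w*(1 + I) + 36*I)/(w^2 - w*(7 + 4*I) + 28*I)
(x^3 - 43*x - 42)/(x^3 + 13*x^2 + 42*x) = (x^2 - 6*x - 7)/(x*(x + 7))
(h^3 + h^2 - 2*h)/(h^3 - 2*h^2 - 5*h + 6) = h/(h - 3)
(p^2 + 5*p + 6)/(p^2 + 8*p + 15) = (p + 2)/(p + 5)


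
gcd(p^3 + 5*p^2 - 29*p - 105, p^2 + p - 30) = p - 5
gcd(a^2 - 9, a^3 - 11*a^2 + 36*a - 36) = a - 3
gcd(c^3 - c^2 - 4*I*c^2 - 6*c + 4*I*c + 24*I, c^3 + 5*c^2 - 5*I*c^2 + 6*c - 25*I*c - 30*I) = c + 2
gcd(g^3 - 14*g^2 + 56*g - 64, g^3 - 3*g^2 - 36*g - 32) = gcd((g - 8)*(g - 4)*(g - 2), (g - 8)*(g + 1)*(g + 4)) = g - 8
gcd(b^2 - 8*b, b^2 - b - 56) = b - 8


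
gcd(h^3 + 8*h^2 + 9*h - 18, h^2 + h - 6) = h + 3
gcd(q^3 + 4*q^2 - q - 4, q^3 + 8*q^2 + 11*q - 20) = q^2 + 3*q - 4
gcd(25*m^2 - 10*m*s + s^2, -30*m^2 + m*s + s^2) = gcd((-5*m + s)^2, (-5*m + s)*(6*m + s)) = -5*m + s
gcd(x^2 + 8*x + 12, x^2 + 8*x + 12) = x^2 + 8*x + 12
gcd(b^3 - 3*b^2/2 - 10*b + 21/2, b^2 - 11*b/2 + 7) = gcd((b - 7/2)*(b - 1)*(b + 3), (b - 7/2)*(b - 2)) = b - 7/2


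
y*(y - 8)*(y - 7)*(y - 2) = y^4 - 17*y^3 + 86*y^2 - 112*y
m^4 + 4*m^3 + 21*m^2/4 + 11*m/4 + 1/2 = (m + 1/2)^2*(m + 1)*(m + 2)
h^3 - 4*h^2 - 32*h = h*(h - 8)*(h + 4)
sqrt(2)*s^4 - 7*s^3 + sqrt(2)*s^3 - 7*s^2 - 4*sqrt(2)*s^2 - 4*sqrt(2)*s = s*(s - 4*sqrt(2))*(s + sqrt(2)/2)*(sqrt(2)*s + sqrt(2))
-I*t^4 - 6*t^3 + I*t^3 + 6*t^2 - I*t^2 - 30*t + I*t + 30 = (t - 5*I)*(t - 3*I)*(t + 2*I)*(-I*t + I)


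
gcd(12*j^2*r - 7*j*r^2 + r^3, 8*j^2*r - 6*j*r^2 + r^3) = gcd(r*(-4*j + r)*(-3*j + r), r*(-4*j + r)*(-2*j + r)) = -4*j*r + r^2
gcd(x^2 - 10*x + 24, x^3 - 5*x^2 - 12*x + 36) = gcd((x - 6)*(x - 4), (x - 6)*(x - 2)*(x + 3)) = x - 6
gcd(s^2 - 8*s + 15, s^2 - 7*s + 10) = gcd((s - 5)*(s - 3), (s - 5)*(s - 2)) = s - 5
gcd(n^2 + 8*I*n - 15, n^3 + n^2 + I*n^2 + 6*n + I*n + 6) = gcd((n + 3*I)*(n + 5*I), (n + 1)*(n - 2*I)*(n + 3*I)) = n + 3*I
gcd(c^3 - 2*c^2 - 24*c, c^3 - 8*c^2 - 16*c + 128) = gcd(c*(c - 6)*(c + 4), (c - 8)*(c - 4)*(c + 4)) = c + 4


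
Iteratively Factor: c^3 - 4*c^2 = (c)*(c^2 - 4*c) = c^2*(c - 4)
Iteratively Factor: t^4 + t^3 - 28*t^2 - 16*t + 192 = (t + 4)*(t^3 - 3*t^2 - 16*t + 48) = (t + 4)^2*(t^2 - 7*t + 12) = (t - 3)*(t + 4)^2*(t - 4)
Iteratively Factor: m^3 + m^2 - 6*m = (m - 2)*(m^2 + 3*m) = m*(m - 2)*(m + 3)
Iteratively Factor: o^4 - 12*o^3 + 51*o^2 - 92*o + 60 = (o - 2)*(o^3 - 10*o^2 + 31*o - 30) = (o - 3)*(o - 2)*(o^2 - 7*o + 10) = (o - 3)*(o - 2)^2*(o - 5)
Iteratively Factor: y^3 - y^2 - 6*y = (y - 3)*(y^2 + 2*y) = (y - 3)*(y + 2)*(y)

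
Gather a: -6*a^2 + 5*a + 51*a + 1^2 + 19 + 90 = -6*a^2 + 56*a + 110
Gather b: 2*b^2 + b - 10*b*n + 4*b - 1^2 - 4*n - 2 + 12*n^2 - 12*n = 2*b^2 + b*(5 - 10*n) + 12*n^2 - 16*n - 3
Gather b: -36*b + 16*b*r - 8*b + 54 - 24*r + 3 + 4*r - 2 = b*(16*r - 44) - 20*r + 55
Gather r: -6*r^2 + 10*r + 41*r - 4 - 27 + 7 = -6*r^2 + 51*r - 24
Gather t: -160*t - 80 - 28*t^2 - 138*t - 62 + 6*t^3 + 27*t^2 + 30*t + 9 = 6*t^3 - t^2 - 268*t - 133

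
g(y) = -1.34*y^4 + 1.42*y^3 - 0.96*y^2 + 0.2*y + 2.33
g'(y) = -5.36*y^3 + 4.26*y^2 - 1.92*y + 0.2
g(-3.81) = -373.26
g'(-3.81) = 365.80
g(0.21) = 2.34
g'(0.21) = -0.06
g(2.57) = -37.85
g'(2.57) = -67.58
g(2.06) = -13.05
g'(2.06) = -32.53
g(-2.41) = -68.81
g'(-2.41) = 104.60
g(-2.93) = -140.97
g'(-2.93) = 177.22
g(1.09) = 1.35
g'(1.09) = -3.77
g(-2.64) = -96.11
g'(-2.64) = 133.58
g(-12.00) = -30378.31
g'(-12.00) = 9898.76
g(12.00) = -25465.99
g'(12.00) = -8671.48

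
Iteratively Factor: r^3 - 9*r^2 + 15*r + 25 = (r + 1)*(r^2 - 10*r + 25) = (r - 5)*(r + 1)*(r - 5)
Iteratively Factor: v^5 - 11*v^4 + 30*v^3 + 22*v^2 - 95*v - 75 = (v - 5)*(v^4 - 6*v^3 + 22*v + 15) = (v - 5)*(v - 3)*(v^3 - 3*v^2 - 9*v - 5) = (v - 5)*(v - 3)*(v + 1)*(v^2 - 4*v - 5) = (v - 5)*(v - 3)*(v + 1)^2*(v - 5)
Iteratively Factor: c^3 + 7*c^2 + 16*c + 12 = (c + 2)*(c^2 + 5*c + 6) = (c + 2)^2*(c + 3)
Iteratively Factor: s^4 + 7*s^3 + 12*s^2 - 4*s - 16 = (s - 1)*(s^3 + 8*s^2 + 20*s + 16) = (s - 1)*(s + 2)*(s^2 + 6*s + 8) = (s - 1)*(s + 2)*(s + 4)*(s + 2)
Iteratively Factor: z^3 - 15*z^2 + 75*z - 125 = (z - 5)*(z^2 - 10*z + 25) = (z - 5)^2*(z - 5)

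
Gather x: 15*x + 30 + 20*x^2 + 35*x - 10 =20*x^2 + 50*x + 20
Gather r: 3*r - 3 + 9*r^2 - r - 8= 9*r^2 + 2*r - 11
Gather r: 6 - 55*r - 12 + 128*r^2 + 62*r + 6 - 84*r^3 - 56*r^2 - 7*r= -84*r^3 + 72*r^2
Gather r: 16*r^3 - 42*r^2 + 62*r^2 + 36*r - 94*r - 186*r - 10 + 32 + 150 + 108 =16*r^3 + 20*r^2 - 244*r + 280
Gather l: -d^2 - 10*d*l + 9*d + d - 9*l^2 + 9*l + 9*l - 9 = -d^2 + 10*d - 9*l^2 + l*(18 - 10*d) - 9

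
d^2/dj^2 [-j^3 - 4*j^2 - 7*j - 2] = -6*j - 8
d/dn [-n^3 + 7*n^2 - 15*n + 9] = -3*n^2 + 14*n - 15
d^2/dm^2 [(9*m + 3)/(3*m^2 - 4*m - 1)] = 6*(9*(1 - 3*m)*(-3*m^2 + 4*m + 1) - 4*(3*m - 2)^2*(3*m + 1))/(-3*m^2 + 4*m + 1)^3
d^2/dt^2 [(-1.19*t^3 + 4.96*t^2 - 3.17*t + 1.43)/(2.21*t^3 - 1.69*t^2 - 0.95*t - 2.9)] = (39.56121*t^6 - 107.886012*t^5 + 125.809554*t^4 + 321.757814*t^3 - 402.831192*t^2 + 101.93403*t + 89.45819)/(10.793861*t^9 - 24.762387*t^8 + 5.016258*t^7 - 26.029549*t^6 + 62.83095*t^5 + 7.107555*t^4 + 26.965225*t^3 - 50.49045*t^2 - 23.9685*t - 24.389)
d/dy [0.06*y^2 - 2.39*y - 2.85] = 0.12*y - 2.39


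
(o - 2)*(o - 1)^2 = o^3 - 4*o^2 + 5*o - 2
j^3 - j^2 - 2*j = j*(j - 2)*(j + 1)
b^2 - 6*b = b*(b - 6)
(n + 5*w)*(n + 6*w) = n^2 + 11*n*w + 30*w^2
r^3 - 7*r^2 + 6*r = r*(r - 6)*(r - 1)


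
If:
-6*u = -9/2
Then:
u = 3/4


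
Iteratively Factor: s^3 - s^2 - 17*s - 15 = (s - 5)*(s^2 + 4*s + 3) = (s - 5)*(s + 3)*(s + 1)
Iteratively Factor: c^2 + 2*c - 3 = (c - 1)*(c + 3)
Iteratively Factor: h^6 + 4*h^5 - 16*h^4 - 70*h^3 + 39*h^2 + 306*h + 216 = (h + 1)*(h^5 + 3*h^4 - 19*h^3 - 51*h^2 + 90*h + 216) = (h + 1)*(h + 2)*(h^4 + h^3 - 21*h^2 - 9*h + 108) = (h - 3)*(h + 1)*(h + 2)*(h^3 + 4*h^2 - 9*h - 36) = (h - 3)*(h + 1)*(h + 2)*(h + 4)*(h^2 - 9) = (h - 3)*(h + 1)*(h + 2)*(h + 3)*(h + 4)*(h - 3)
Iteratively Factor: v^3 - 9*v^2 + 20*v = (v - 4)*(v^2 - 5*v) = v*(v - 4)*(v - 5)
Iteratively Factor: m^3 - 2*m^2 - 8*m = (m - 4)*(m^2 + 2*m) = (m - 4)*(m + 2)*(m)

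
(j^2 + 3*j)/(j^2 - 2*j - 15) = j/(j - 5)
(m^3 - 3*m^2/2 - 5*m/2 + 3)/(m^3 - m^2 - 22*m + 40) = (m^2 + m/2 - 3/2)/(m^2 + m - 20)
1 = 1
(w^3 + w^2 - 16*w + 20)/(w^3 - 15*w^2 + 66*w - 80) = (w^2 + 3*w - 10)/(w^2 - 13*w + 40)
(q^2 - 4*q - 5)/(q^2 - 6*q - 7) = (q - 5)/(q - 7)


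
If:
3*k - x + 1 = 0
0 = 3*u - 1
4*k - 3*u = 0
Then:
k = 1/4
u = 1/3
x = 7/4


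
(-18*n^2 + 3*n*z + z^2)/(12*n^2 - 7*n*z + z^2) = (6*n + z)/(-4*n + z)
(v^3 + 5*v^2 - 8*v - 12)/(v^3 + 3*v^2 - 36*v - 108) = (v^2 - v - 2)/(v^2 - 3*v - 18)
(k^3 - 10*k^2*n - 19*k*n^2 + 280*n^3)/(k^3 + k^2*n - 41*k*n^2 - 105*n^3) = (k - 8*n)/(k + 3*n)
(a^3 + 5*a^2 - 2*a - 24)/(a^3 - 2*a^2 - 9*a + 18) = (a + 4)/(a - 3)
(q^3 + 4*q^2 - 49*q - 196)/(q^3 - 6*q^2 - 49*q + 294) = (q + 4)/(q - 6)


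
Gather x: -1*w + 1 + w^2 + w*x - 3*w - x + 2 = w^2 - 4*w + x*(w - 1) + 3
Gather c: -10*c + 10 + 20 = 30 - 10*c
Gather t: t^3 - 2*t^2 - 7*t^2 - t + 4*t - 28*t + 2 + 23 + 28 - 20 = t^3 - 9*t^2 - 25*t + 33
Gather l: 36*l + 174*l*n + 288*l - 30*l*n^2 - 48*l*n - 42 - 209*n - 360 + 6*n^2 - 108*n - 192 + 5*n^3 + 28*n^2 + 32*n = l*(-30*n^2 + 126*n + 324) + 5*n^3 + 34*n^2 - 285*n - 594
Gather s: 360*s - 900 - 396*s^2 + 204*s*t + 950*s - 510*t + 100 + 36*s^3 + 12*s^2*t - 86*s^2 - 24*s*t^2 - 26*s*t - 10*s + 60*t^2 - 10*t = 36*s^3 + s^2*(12*t - 482) + s*(-24*t^2 + 178*t + 1300) + 60*t^2 - 520*t - 800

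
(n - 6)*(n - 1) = n^2 - 7*n + 6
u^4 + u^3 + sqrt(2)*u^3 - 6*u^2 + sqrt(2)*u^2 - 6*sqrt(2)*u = u*(u - 2)*(u + 3)*(u + sqrt(2))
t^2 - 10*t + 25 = (t - 5)^2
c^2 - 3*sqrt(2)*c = c*(c - 3*sqrt(2))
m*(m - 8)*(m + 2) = m^3 - 6*m^2 - 16*m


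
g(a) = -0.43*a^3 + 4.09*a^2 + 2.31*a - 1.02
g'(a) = -1.29*a^2 + 8.18*a + 2.31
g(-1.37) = 4.60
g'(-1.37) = -11.32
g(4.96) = 58.59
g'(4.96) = 11.15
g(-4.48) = 109.38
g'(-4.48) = -60.23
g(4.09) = 47.43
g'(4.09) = 14.19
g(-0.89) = 0.47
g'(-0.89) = -5.99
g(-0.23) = -1.33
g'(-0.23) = 0.36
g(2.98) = 30.81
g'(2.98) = 15.23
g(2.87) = 29.13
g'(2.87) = 15.16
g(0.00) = -1.02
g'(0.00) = 2.31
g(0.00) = -1.02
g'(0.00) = 2.31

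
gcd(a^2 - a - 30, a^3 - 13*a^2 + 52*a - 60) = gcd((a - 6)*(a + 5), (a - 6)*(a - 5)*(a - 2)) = a - 6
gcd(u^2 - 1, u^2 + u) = u + 1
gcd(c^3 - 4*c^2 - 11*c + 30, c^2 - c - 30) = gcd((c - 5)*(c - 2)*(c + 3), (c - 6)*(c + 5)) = 1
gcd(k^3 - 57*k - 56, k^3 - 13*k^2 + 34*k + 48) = k^2 - 7*k - 8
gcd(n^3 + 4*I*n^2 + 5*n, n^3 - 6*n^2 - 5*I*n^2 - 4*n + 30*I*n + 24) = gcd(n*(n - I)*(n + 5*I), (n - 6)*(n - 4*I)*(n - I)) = n - I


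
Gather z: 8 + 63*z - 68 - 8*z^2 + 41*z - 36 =-8*z^2 + 104*z - 96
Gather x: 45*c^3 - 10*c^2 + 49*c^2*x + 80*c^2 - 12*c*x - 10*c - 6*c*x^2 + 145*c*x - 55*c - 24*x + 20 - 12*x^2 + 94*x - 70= 45*c^3 + 70*c^2 - 65*c + x^2*(-6*c - 12) + x*(49*c^2 + 133*c + 70) - 50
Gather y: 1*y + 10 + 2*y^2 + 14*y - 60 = 2*y^2 + 15*y - 50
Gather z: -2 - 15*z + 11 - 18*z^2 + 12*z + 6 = -18*z^2 - 3*z + 15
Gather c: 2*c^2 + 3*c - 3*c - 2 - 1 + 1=2*c^2 - 2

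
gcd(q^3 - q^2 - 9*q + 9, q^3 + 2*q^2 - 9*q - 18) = q^2 - 9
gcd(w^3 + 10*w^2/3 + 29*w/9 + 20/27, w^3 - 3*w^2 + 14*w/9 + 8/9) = w + 1/3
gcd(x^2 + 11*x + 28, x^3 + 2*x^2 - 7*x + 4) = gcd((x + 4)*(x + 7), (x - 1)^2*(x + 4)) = x + 4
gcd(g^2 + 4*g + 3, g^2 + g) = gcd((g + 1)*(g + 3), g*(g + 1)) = g + 1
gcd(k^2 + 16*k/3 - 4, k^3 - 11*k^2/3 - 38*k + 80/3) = k - 2/3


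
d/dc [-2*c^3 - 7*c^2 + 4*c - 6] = -6*c^2 - 14*c + 4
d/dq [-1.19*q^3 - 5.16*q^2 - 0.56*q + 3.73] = -3.57*q^2 - 10.32*q - 0.56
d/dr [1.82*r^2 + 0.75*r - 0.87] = 3.64*r + 0.75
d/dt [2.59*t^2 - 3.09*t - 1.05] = 5.18*t - 3.09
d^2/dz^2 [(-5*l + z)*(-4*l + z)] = 2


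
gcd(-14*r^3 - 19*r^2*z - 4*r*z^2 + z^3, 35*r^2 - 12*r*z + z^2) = -7*r + z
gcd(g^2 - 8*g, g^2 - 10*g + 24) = 1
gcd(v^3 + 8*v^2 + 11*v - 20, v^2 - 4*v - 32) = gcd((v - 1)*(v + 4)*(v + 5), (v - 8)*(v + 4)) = v + 4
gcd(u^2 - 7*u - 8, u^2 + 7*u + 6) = u + 1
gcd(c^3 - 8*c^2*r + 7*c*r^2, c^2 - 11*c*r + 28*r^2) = -c + 7*r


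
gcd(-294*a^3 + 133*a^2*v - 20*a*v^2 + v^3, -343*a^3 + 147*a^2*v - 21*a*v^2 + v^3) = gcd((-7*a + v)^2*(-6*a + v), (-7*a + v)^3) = 49*a^2 - 14*a*v + v^2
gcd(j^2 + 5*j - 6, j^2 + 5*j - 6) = j^2 + 5*j - 6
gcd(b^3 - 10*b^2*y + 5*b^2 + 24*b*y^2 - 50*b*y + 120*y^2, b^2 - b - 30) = b + 5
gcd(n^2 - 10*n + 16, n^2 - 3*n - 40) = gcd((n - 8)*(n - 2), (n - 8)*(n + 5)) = n - 8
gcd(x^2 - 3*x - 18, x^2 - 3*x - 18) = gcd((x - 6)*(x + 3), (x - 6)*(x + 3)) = x^2 - 3*x - 18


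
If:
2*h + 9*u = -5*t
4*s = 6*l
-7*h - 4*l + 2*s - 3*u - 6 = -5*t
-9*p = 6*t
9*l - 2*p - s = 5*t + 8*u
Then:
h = -2742*u/1981 - 1350/1981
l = 906*u/1981 + 264/1981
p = 1646*u/1981 - 360/1981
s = 1359*u/1981 + 396/1981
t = 540/1981 - 2469*u/1981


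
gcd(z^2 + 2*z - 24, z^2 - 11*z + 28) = z - 4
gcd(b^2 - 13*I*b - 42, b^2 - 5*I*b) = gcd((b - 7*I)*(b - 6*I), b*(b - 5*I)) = 1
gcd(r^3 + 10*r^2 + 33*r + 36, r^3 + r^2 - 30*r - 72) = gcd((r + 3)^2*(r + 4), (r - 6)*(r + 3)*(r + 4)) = r^2 + 7*r + 12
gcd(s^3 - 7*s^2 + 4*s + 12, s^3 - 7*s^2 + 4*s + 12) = s^3 - 7*s^2 + 4*s + 12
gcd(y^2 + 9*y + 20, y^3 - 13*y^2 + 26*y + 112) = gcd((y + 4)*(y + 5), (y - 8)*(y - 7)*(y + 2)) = 1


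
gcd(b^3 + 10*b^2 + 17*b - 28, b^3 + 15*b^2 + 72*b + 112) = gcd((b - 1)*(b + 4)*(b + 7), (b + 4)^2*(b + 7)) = b^2 + 11*b + 28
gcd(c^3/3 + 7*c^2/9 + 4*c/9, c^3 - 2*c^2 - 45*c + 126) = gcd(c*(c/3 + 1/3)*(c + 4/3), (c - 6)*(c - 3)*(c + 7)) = 1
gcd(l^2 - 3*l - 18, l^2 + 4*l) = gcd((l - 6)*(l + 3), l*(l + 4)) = 1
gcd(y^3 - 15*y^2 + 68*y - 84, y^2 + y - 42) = y - 6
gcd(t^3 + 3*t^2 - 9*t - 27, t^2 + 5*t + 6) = t + 3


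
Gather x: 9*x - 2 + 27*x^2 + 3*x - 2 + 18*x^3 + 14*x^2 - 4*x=18*x^3 + 41*x^2 + 8*x - 4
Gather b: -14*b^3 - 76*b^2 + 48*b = -14*b^3 - 76*b^2 + 48*b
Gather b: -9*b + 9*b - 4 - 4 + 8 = 0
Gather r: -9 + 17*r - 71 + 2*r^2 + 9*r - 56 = 2*r^2 + 26*r - 136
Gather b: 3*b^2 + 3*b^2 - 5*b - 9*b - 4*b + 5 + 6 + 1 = 6*b^2 - 18*b + 12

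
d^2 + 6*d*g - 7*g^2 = (d - g)*(d + 7*g)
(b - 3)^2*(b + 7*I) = b^3 - 6*b^2 + 7*I*b^2 + 9*b - 42*I*b + 63*I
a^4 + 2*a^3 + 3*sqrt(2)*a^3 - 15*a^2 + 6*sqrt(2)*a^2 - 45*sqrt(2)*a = a*(a - 3)*(a + 5)*(a + 3*sqrt(2))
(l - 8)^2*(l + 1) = l^3 - 15*l^2 + 48*l + 64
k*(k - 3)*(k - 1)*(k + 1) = k^4 - 3*k^3 - k^2 + 3*k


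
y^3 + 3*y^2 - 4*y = y*(y - 1)*(y + 4)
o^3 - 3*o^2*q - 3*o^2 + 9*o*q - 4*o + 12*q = (o - 4)*(o + 1)*(o - 3*q)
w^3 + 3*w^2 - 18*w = w*(w - 3)*(w + 6)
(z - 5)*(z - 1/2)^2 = z^3 - 6*z^2 + 21*z/4 - 5/4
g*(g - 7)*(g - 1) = g^3 - 8*g^2 + 7*g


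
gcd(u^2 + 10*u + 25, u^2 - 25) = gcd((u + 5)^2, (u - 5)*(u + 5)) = u + 5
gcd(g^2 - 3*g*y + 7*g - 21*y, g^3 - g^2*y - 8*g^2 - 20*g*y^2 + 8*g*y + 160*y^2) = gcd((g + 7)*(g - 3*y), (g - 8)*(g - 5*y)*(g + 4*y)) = 1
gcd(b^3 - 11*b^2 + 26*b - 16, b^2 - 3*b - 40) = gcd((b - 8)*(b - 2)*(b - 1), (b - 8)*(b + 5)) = b - 8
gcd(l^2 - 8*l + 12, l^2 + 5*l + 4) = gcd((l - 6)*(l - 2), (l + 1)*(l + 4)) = 1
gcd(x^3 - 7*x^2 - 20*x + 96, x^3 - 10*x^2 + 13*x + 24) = x^2 - 11*x + 24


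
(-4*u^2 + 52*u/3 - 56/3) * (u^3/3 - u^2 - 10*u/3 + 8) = -4*u^5/3 + 88*u^4/9 - 92*u^3/9 - 640*u^2/9 + 1808*u/9 - 448/3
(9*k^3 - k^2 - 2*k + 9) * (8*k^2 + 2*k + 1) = 72*k^5 + 10*k^4 - 9*k^3 + 67*k^2 + 16*k + 9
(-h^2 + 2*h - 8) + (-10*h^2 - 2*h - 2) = -11*h^2 - 10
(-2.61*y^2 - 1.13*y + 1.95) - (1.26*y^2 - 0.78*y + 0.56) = -3.87*y^2 - 0.35*y + 1.39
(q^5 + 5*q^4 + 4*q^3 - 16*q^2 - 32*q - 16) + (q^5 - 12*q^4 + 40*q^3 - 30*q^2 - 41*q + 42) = 2*q^5 - 7*q^4 + 44*q^3 - 46*q^2 - 73*q + 26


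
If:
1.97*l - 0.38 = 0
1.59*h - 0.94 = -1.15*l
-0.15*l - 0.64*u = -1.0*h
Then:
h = 0.45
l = 0.19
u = 0.66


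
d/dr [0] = 0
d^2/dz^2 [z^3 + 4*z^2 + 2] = 6*z + 8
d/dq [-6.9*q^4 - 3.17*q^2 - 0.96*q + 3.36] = -27.6*q^3 - 6.34*q - 0.96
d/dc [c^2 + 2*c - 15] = 2*c + 2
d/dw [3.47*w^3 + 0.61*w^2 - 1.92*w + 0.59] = 10.41*w^2 + 1.22*w - 1.92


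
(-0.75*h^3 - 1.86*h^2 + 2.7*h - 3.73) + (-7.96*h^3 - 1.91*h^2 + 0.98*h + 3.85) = -8.71*h^3 - 3.77*h^2 + 3.68*h + 0.12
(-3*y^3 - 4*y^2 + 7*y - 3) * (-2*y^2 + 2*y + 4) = 6*y^5 + 2*y^4 - 34*y^3 + 4*y^2 + 22*y - 12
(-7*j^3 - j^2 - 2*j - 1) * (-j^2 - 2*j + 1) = 7*j^5 + 15*j^4 - 3*j^3 + 4*j^2 - 1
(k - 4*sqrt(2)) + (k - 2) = 2*k - 4*sqrt(2) - 2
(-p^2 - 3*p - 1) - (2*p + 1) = -p^2 - 5*p - 2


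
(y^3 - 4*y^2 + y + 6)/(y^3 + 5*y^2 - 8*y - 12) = (y - 3)/(y + 6)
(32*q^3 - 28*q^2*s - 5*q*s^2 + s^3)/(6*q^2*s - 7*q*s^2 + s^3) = (32*q^2 + 4*q*s - s^2)/(s*(6*q - s))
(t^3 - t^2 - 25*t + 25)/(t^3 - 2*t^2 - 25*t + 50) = (t - 1)/(t - 2)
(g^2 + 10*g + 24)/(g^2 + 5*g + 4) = (g + 6)/(g + 1)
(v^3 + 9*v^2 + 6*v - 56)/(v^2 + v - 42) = (v^2 + 2*v - 8)/(v - 6)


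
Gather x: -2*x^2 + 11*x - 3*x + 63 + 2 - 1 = -2*x^2 + 8*x + 64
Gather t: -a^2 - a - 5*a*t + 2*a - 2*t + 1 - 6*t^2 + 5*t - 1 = -a^2 + a - 6*t^2 + t*(3 - 5*a)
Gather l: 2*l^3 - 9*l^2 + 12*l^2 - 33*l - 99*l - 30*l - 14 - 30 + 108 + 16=2*l^3 + 3*l^2 - 162*l + 80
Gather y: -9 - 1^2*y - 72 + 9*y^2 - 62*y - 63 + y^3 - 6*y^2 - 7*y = y^3 + 3*y^2 - 70*y - 144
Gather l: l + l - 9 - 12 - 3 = 2*l - 24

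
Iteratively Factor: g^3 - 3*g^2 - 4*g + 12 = (g - 3)*(g^2 - 4) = (g - 3)*(g + 2)*(g - 2)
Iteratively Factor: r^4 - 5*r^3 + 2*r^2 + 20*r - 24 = (r - 3)*(r^3 - 2*r^2 - 4*r + 8) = (r - 3)*(r + 2)*(r^2 - 4*r + 4) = (r - 3)*(r - 2)*(r + 2)*(r - 2)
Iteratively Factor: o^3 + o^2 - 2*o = (o + 2)*(o^2 - o) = (o - 1)*(o + 2)*(o)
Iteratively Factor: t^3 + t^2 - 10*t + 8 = (t + 4)*(t^2 - 3*t + 2) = (t - 1)*(t + 4)*(t - 2)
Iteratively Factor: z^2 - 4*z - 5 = (z + 1)*(z - 5)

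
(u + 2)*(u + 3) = u^2 + 5*u + 6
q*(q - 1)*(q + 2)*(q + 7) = q^4 + 8*q^3 + 5*q^2 - 14*q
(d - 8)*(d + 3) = d^2 - 5*d - 24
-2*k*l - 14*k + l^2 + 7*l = (-2*k + l)*(l + 7)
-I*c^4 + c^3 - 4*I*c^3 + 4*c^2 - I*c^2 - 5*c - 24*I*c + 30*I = (c + 5)*(c - 2*I)*(c + 3*I)*(-I*c + I)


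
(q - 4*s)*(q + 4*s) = q^2 - 16*s^2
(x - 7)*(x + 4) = x^2 - 3*x - 28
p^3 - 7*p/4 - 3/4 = (p - 3/2)*(p + 1/2)*(p + 1)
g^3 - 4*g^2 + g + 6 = (g - 3)*(g - 2)*(g + 1)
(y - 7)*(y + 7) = y^2 - 49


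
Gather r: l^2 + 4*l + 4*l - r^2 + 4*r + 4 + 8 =l^2 + 8*l - r^2 + 4*r + 12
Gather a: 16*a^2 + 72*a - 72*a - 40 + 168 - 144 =16*a^2 - 16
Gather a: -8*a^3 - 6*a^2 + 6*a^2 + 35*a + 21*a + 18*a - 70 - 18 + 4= -8*a^3 + 74*a - 84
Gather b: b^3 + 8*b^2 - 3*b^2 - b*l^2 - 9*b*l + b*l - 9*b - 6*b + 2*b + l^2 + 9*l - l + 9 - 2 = b^3 + 5*b^2 + b*(-l^2 - 8*l - 13) + l^2 + 8*l + 7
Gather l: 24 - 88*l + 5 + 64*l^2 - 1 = 64*l^2 - 88*l + 28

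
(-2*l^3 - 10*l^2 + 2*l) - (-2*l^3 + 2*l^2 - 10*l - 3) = -12*l^2 + 12*l + 3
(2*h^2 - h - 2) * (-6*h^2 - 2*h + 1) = -12*h^4 + 2*h^3 + 16*h^2 + 3*h - 2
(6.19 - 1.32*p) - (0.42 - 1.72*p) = 0.4*p + 5.77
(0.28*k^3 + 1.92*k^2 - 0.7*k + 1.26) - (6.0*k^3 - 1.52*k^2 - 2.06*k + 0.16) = -5.72*k^3 + 3.44*k^2 + 1.36*k + 1.1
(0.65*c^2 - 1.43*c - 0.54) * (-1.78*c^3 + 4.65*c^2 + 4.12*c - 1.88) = -1.157*c^5 + 5.5679*c^4 - 3.0103*c^3 - 9.6246*c^2 + 0.4636*c + 1.0152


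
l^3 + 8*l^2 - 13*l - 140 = (l - 4)*(l + 5)*(l + 7)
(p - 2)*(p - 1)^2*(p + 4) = p^4 - 11*p^2 + 18*p - 8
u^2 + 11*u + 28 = (u + 4)*(u + 7)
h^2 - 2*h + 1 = (h - 1)^2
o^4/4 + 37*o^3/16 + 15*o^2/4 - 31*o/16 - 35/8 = (o/4 + 1/2)*(o - 1)*(o + 5/4)*(o + 7)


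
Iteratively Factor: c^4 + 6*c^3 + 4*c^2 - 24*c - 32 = (c - 2)*(c^3 + 8*c^2 + 20*c + 16) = (c - 2)*(c + 2)*(c^2 + 6*c + 8) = (c - 2)*(c + 2)*(c + 4)*(c + 2)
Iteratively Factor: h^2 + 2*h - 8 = (h - 2)*(h + 4)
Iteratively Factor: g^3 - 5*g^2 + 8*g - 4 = (g - 2)*(g^2 - 3*g + 2) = (g - 2)^2*(g - 1)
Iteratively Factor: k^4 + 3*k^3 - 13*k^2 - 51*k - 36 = (k + 3)*(k^3 - 13*k - 12) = (k + 1)*(k + 3)*(k^2 - k - 12) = (k + 1)*(k + 3)^2*(k - 4)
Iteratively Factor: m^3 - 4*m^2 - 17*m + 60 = (m - 5)*(m^2 + m - 12) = (m - 5)*(m + 4)*(m - 3)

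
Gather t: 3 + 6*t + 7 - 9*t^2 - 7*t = -9*t^2 - t + 10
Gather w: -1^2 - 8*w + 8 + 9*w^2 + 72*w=9*w^2 + 64*w + 7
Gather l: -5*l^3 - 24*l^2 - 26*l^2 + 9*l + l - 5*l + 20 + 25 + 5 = -5*l^3 - 50*l^2 + 5*l + 50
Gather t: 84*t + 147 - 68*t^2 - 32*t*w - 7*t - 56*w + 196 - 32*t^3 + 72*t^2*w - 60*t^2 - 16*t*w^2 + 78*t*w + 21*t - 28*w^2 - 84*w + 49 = -32*t^3 + t^2*(72*w - 128) + t*(-16*w^2 + 46*w + 98) - 28*w^2 - 140*w + 392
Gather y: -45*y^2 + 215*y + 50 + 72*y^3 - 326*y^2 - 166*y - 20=72*y^3 - 371*y^2 + 49*y + 30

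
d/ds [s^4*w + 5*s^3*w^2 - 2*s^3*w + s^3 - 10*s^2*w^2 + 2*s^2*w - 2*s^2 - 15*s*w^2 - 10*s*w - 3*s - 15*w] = 4*s^3*w + 15*s^2*w^2 - 6*s^2*w + 3*s^2 - 20*s*w^2 + 4*s*w - 4*s - 15*w^2 - 10*w - 3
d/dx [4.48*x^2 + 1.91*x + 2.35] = 8.96*x + 1.91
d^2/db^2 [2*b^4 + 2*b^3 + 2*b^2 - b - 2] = 24*b^2 + 12*b + 4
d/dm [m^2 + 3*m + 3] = 2*m + 3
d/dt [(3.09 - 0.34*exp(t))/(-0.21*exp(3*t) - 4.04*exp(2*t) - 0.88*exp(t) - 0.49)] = (-0.1428*exp(3*t) + 0.5731*exp(2*t) + 24.9672*exp(t) + 2.8858)*exp(t)/(0.0441*exp(6*t) + 1.6968*exp(5*t) + 16.6912*exp(4*t) + 7.3162*exp(3*t) + 4.7336*exp(2*t) + 0.8624*exp(t) + 0.2401)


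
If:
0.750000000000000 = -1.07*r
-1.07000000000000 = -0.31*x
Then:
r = -0.70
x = 3.45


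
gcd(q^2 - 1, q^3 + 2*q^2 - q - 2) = q^2 - 1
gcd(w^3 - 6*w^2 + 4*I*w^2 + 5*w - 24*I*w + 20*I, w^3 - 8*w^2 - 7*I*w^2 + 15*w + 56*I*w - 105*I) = w - 5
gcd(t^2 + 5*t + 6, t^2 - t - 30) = 1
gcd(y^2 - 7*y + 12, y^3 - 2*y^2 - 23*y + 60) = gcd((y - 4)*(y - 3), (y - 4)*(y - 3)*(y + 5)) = y^2 - 7*y + 12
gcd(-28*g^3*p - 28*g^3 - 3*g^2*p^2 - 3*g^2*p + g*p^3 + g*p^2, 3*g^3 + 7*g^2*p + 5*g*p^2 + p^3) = 1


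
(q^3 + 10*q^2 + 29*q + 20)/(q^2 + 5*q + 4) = q + 5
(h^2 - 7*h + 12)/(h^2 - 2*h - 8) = (h - 3)/(h + 2)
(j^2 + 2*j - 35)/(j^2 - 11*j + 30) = (j + 7)/(j - 6)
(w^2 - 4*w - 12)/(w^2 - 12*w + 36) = (w + 2)/(w - 6)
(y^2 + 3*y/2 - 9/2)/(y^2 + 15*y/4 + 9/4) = 2*(2*y - 3)/(4*y + 3)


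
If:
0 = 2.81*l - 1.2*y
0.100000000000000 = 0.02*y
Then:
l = 2.14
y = 5.00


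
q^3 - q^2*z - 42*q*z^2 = q*(q - 7*z)*(q + 6*z)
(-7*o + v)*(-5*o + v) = 35*o^2 - 12*o*v + v^2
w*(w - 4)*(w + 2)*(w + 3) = w^4 + w^3 - 14*w^2 - 24*w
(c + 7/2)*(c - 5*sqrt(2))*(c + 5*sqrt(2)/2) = c^3 - 5*sqrt(2)*c^2/2 + 7*c^2/2 - 25*c - 35*sqrt(2)*c/4 - 175/2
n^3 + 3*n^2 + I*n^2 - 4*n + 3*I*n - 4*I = (n - 1)*(n + 4)*(n + I)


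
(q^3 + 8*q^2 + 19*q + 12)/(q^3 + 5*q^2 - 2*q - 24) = (q + 1)/(q - 2)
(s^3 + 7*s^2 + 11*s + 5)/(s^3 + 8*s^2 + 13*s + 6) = (s + 5)/(s + 6)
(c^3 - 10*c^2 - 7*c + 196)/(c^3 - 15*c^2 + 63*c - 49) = (c + 4)/(c - 1)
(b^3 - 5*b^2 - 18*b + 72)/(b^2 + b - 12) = b - 6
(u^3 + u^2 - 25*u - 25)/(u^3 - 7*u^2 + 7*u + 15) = (u + 5)/(u - 3)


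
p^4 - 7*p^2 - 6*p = p*(p - 3)*(p + 1)*(p + 2)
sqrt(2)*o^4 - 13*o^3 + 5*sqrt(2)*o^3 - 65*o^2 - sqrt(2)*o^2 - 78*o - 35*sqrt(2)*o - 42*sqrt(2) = (o + 2)*(o + 3)*(o - 7*sqrt(2))*(sqrt(2)*o + 1)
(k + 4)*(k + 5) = k^2 + 9*k + 20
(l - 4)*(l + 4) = l^2 - 16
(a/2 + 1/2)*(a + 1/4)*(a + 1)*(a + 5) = a^4/2 + 29*a^3/8 + 51*a^2/8 + 31*a/8 + 5/8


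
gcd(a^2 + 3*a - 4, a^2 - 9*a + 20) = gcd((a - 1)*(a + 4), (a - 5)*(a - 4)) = 1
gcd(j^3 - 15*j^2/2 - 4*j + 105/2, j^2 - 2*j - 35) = j - 7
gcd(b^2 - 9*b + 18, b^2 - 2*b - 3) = b - 3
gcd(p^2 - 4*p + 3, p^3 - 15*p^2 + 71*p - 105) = p - 3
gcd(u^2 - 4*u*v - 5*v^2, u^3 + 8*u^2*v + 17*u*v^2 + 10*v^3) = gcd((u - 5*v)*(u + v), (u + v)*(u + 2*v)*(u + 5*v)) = u + v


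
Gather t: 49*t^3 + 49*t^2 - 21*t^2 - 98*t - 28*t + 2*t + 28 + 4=49*t^3 + 28*t^2 - 124*t + 32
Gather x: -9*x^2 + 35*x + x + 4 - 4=-9*x^2 + 36*x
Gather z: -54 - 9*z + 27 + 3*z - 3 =-6*z - 30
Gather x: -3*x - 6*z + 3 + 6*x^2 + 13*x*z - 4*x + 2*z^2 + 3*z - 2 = 6*x^2 + x*(13*z - 7) + 2*z^2 - 3*z + 1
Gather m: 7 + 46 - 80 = -27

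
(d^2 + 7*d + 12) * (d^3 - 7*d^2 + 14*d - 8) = d^5 - 23*d^3 + 6*d^2 + 112*d - 96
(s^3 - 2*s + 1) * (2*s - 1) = 2*s^4 - s^3 - 4*s^2 + 4*s - 1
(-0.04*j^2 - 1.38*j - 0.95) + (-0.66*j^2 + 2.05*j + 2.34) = -0.7*j^2 + 0.67*j + 1.39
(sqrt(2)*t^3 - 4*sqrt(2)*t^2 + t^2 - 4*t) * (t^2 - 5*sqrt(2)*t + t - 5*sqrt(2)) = sqrt(2)*t^5 - 9*t^4 - 3*sqrt(2)*t^4 - 9*sqrt(2)*t^3 + 27*t^3 + 15*sqrt(2)*t^2 + 36*t^2 + 20*sqrt(2)*t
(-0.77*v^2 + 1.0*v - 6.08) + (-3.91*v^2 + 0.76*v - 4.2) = -4.68*v^2 + 1.76*v - 10.28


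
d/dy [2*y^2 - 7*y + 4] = 4*y - 7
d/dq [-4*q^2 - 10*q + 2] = -8*q - 10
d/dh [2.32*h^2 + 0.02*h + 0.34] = 4.64*h + 0.02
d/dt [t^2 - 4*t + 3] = 2*t - 4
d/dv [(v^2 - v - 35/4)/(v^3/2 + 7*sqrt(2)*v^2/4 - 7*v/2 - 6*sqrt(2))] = 2*(2*(2*v - 1)*(2*v^3 + 7*sqrt(2)*v^2 - 14*v - 24*sqrt(2)) + (-4*v^2 + 4*v + 35)*(3*v^2 + 7*sqrt(2)*v - 7))/(2*v^3 + 7*sqrt(2)*v^2 - 14*v - 24*sqrt(2))^2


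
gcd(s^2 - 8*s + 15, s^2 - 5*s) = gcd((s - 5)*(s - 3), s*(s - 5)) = s - 5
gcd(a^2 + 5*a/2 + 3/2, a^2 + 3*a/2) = a + 3/2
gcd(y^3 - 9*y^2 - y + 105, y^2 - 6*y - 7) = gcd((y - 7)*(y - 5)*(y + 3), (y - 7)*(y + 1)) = y - 7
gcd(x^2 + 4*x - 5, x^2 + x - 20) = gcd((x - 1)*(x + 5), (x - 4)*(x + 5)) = x + 5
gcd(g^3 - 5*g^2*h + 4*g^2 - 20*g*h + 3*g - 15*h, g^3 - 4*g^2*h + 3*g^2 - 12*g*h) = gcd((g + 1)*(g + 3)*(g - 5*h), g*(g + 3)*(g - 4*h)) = g + 3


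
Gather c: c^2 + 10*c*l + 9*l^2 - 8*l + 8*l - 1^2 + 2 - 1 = c^2 + 10*c*l + 9*l^2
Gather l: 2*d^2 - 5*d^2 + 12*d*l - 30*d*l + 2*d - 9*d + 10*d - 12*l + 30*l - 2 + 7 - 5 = -3*d^2 + 3*d + l*(18 - 18*d)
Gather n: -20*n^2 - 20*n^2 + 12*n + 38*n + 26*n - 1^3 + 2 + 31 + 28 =-40*n^2 + 76*n + 60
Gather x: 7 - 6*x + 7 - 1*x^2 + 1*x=-x^2 - 5*x + 14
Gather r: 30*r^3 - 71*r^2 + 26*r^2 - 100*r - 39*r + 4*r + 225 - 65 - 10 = 30*r^3 - 45*r^2 - 135*r + 150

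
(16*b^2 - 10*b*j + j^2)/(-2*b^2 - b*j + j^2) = (-8*b + j)/(b + j)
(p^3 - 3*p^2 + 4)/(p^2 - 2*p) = p - 1 - 2/p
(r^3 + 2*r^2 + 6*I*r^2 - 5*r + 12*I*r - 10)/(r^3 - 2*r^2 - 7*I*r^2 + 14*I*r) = (r^3 + r^2*(2 + 6*I) + r*(-5 + 12*I) - 10)/(r*(r^2 + r*(-2 - 7*I) + 14*I))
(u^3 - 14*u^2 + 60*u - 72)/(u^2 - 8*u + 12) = u - 6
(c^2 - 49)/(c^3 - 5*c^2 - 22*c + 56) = (c + 7)/(c^2 + 2*c - 8)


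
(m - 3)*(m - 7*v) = m^2 - 7*m*v - 3*m + 21*v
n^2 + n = n*(n + 1)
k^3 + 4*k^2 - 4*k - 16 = (k - 2)*(k + 2)*(k + 4)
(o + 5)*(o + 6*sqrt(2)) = o^2 + 5*o + 6*sqrt(2)*o + 30*sqrt(2)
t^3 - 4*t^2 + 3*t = t*(t - 3)*(t - 1)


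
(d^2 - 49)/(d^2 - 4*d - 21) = (d + 7)/(d + 3)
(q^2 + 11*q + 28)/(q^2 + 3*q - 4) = (q + 7)/(q - 1)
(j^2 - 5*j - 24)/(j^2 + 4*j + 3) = (j - 8)/(j + 1)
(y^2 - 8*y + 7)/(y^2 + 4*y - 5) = (y - 7)/(y + 5)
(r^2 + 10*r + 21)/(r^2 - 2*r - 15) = (r + 7)/(r - 5)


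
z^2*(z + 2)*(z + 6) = z^4 + 8*z^3 + 12*z^2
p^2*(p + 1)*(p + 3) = p^4 + 4*p^3 + 3*p^2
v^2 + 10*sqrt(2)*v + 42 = (v + 3*sqrt(2))*(v + 7*sqrt(2))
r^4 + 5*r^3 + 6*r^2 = r^2*(r + 2)*(r + 3)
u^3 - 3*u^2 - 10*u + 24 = (u - 4)*(u - 2)*(u + 3)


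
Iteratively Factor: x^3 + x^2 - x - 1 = (x + 1)*(x^2 - 1) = (x + 1)^2*(x - 1)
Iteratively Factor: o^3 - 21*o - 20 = (o - 5)*(o^2 + 5*o + 4) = (o - 5)*(o + 1)*(o + 4)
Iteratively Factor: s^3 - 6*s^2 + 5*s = (s)*(s^2 - 6*s + 5) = s*(s - 1)*(s - 5)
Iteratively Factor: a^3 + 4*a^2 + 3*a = (a)*(a^2 + 4*a + 3) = a*(a + 3)*(a + 1)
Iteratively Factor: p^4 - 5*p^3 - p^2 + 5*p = (p + 1)*(p^3 - 6*p^2 + 5*p) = (p - 5)*(p + 1)*(p^2 - p) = (p - 5)*(p - 1)*(p + 1)*(p)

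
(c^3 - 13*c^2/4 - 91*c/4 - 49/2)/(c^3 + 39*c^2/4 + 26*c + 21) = (c - 7)/(c + 6)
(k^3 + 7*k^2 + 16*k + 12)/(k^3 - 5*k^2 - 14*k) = (k^2 + 5*k + 6)/(k*(k - 7))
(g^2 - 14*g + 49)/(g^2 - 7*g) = (g - 7)/g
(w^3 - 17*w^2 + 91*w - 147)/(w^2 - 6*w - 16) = (-w^3 + 17*w^2 - 91*w + 147)/(-w^2 + 6*w + 16)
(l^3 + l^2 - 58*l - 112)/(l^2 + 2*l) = l - 1 - 56/l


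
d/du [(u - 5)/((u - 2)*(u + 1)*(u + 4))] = 2*(-u^3 + 6*u^2 + 15*u - 19)/(u^6 + 6*u^5 - 3*u^4 - 52*u^3 - 12*u^2 + 96*u + 64)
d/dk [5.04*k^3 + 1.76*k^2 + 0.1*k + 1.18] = 15.12*k^2 + 3.52*k + 0.1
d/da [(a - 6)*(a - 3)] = 2*a - 9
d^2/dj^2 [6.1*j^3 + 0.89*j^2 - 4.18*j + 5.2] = 36.6*j + 1.78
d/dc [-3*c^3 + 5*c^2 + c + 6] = -9*c^2 + 10*c + 1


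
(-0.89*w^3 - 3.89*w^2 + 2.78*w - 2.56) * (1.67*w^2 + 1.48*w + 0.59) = -1.4863*w^5 - 7.8135*w^4 - 1.6397*w^3 - 2.4559*w^2 - 2.1486*w - 1.5104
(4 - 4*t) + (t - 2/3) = 10/3 - 3*t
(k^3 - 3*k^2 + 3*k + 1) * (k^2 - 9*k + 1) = k^5 - 12*k^4 + 31*k^3 - 29*k^2 - 6*k + 1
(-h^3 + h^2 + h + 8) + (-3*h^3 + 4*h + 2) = -4*h^3 + h^2 + 5*h + 10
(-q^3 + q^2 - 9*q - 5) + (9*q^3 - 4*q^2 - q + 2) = 8*q^3 - 3*q^2 - 10*q - 3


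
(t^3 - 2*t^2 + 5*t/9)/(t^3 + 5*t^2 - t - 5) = t*(9*t^2 - 18*t + 5)/(9*(t^3 + 5*t^2 - t - 5))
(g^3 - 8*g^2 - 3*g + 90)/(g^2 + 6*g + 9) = (g^2 - 11*g + 30)/(g + 3)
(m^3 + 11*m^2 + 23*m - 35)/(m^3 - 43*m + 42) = (m + 5)/(m - 6)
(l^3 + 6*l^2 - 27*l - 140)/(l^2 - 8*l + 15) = (l^2 + 11*l + 28)/(l - 3)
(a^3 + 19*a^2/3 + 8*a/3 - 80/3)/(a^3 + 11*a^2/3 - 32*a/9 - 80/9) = 3*(a + 4)/(3*a + 4)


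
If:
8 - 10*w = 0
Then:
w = 4/5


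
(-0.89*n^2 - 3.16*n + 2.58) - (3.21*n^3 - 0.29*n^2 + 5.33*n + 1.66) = -3.21*n^3 - 0.6*n^2 - 8.49*n + 0.92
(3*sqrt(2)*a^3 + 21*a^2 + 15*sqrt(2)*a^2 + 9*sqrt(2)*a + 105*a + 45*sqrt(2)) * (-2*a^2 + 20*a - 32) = -6*sqrt(2)*a^5 - 42*a^4 + 30*sqrt(2)*a^4 + 210*a^3 + 186*sqrt(2)*a^3 - 390*sqrt(2)*a^2 + 1428*a^2 - 3360*a + 612*sqrt(2)*a - 1440*sqrt(2)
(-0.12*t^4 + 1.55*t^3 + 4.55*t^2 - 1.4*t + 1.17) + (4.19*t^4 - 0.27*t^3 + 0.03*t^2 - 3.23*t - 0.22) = 4.07*t^4 + 1.28*t^3 + 4.58*t^2 - 4.63*t + 0.95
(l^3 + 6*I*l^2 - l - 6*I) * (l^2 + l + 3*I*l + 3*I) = l^5 + l^4 + 9*I*l^4 - 19*l^3 + 9*I*l^3 - 19*l^2 - 9*I*l^2 + 18*l - 9*I*l + 18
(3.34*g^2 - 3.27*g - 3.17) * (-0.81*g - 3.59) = -2.7054*g^3 - 9.3419*g^2 + 14.307*g + 11.3803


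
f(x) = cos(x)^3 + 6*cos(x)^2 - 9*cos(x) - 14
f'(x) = -3*sin(x)*cos(x)^2 - 12*sin(x)*cos(x) + 9*sin(x)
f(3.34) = -0.35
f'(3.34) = -3.52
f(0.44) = -16.49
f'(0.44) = -1.84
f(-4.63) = -13.22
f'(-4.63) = 9.93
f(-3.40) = -0.59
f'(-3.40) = 4.55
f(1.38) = -15.48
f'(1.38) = 6.50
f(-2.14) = -7.56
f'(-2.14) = -12.29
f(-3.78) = -3.42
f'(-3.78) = 9.95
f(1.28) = -16.06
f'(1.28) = 5.09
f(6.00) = -16.22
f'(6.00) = 1.48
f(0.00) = -16.00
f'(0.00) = 0.00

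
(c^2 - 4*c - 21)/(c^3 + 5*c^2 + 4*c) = (c^2 - 4*c - 21)/(c*(c^2 + 5*c + 4))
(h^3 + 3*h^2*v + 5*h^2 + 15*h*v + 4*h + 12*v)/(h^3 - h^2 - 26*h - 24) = (h + 3*v)/(h - 6)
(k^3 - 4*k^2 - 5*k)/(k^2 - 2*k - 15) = k*(k + 1)/(k + 3)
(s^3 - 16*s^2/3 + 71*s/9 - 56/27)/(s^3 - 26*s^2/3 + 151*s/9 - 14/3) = (s - 8/3)/(s - 6)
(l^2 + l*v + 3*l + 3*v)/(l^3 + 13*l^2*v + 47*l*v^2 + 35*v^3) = (l + 3)/(l^2 + 12*l*v + 35*v^2)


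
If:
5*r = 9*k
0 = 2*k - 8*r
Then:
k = 0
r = 0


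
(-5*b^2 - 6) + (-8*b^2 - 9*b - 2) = -13*b^2 - 9*b - 8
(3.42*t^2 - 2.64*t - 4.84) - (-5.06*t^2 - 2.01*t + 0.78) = 8.48*t^2 - 0.63*t - 5.62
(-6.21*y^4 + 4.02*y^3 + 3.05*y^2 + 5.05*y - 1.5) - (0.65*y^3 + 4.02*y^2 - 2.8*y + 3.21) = -6.21*y^4 + 3.37*y^3 - 0.97*y^2 + 7.85*y - 4.71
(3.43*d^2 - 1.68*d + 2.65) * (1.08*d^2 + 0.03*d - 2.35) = 3.7044*d^4 - 1.7115*d^3 - 5.2489*d^2 + 4.0275*d - 6.2275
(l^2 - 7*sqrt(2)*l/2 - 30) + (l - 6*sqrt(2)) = l^2 - 7*sqrt(2)*l/2 + l - 30 - 6*sqrt(2)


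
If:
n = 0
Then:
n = 0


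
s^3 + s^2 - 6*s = s*(s - 2)*(s + 3)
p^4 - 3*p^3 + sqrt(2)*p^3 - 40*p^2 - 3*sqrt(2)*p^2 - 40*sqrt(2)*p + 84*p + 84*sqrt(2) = (p - 7)*(p - 2)*(p + 6)*(p + sqrt(2))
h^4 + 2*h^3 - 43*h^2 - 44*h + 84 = (h - 6)*(h - 1)*(h + 2)*(h + 7)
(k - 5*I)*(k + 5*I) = k^2 + 25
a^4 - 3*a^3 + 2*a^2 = a^2*(a - 2)*(a - 1)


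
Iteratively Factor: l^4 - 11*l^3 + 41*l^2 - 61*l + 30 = (l - 1)*(l^3 - 10*l^2 + 31*l - 30) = (l - 5)*(l - 1)*(l^2 - 5*l + 6) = (l - 5)*(l - 2)*(l - 1)*(l - 3)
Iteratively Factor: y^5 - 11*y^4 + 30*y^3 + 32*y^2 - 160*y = (y - 5)*(y^4 - 6*y^3 + 32*y) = (y - 5)*(y - 4)*(y^3 - 2*y^2 - 8*y) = (y - 5)*(y - 4)*(y + 2)*(y^2 - 4*y) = (y - 5)*(y - 4)^2*(y + 2)*(y)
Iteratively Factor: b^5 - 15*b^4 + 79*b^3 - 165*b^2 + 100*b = (b - 4)*(b^4 - 11*b^3 + 35*b^2 - 25*b) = (b - 4)*(b - 1)*(b^3 - 10*b^2 + 25*b) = (b - 5)*(b - 4)*(b - 1)*(b^2 - 5*b) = b*(b - 5)*(b - 4)*(b - 1)*(b - 5)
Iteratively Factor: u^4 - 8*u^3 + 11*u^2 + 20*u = (u + 1)*(u^3 - 9*u^2 + 20*u) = (u - 5)*(u + 1)*(u^2 - 4*u) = u*(u - 5)*(u + 1)*(u - 4)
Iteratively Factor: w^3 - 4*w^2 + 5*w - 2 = (w - 1)*(w^2 - 3*w + 2) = (w - 2)*(w - 1)*(w - 1)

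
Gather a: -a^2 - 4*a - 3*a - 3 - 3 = -a^2 - 7*a - 6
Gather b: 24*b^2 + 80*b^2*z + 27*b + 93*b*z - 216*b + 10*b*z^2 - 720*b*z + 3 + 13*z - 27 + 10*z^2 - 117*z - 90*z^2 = b^2*(80*z + 24) + b*(10*z^2 - 627*z - 189) - 80*z^2 - 104*z - 24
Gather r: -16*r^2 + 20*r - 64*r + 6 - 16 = -16*r^2 - 44*r - 10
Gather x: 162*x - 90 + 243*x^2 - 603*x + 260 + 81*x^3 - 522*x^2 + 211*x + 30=81*x^3 - 279*x^2 - 230*x + 200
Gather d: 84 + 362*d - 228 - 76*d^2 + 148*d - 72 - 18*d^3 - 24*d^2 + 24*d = -18*d^3 - 100*d^2 + 534*d - 216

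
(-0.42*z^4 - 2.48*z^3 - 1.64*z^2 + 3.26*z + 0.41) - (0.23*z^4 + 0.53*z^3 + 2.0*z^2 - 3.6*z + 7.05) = -0.65*z^4 - 3.01*z^3 - 3.64*z^2 + 6.86*z - 6.64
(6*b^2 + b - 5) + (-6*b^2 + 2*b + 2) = 3*b - 3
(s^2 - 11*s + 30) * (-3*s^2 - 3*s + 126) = -3*s^4 + 30*s^3 + 69*s^2 - 1476*s + 3780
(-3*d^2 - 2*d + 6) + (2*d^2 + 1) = -d^2 - 2*d + 7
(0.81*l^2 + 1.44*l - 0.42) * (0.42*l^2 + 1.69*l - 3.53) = 0.3402*l^4 + 1.9737*l^3 - 0.602100000000001*l^2 - 5.793*l + 1.4826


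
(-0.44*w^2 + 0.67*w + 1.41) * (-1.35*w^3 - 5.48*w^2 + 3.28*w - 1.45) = 0.594*w^5 + 1.5067*w^4 - 7.0183*w^3 - 4.8912*w^2 + 3.6533*w - 2.0445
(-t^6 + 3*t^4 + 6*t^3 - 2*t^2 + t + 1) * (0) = 0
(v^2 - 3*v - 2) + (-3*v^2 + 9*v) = -2*v^2 + 6*v - 2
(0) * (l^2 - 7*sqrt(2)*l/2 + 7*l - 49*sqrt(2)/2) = 0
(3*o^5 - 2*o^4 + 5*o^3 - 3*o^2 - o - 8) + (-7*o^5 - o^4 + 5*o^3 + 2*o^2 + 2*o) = -4*o^5 - 3*o^4 + 10*o^3 - o^2 + o - 8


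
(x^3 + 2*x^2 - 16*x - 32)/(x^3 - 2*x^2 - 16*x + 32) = (x + 2)/(x - 2)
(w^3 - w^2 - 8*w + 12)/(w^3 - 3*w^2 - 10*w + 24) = (w - 2)/(w - 4)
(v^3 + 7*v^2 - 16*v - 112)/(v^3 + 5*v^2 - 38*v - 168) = (v - 4)/(v - 6)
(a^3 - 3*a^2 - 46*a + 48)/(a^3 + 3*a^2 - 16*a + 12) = (a - 8)/(a - 2)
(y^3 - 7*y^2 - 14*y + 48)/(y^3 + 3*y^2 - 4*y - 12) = (y - 8)/(y + 2)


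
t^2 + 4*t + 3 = (t + 1)*(t + 3)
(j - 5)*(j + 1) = j^2 - 4*j - 5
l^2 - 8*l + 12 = (l - 6)*(l - 2)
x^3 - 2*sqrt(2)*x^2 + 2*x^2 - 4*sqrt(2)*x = x*(x + 2)*(x - 2*sqrt(2))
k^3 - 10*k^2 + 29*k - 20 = (k - 5)*(k - 4)*(k - 1)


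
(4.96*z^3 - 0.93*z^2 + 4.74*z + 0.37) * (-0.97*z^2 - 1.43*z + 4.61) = -4.8112*z^5 - 6.1907*z^4 + 19.5977*z^3 - 11.4244*z^2 + 21.3223*z + 1.7057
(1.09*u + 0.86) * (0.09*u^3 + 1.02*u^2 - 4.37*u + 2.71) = 0.0981*u^4 + 1.1892*u^3 - 3.8861*u^2 - 0.8043*u + 2.3306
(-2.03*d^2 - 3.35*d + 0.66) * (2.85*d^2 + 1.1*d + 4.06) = -5.7855*d^4 - 11.7805*d^3 - 10.0458*d^2 - 12.875*d + 2.6796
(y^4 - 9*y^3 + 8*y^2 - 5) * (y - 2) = y^5 - 11*y^4 + 26*y^3 - 16*y^2 - 5*y + 10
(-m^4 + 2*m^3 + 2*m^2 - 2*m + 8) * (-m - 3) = m^5 + m^4 - 8*m^3 - 4*m^2 - 2*m - 24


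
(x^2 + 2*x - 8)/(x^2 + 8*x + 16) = (x - 2)/(x + 4)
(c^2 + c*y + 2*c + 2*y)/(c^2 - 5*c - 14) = (c + y)/(c - 7)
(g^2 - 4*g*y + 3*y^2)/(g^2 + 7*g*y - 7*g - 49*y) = (g^2 - 4*g*y + 3*y^2)/(g^2 + 7*g*y - 7*g - 49*y)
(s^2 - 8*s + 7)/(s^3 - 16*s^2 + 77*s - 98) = (s - 1)/(s^2 - 9*s + 14)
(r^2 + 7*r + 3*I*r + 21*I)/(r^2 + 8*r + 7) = (r + 3*I)/(r + 1)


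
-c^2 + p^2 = (-c + p)*(c + p)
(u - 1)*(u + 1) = u^2 - 1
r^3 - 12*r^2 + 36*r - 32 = (r - 8)*(r - 2)^2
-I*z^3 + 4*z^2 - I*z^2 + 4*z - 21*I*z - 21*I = (z - 3*I)*(z + 7*I)*(-I*z - I)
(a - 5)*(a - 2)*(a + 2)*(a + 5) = a^4 - 29*a^2 + 100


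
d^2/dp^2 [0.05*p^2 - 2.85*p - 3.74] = 0.100000000000000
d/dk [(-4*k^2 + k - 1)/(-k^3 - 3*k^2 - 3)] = (-4*k^4 + 2*k^3 + 18*k - 3)/(k^6 + 6*k^5 + 9*k^4 + 6*k^3 + 18*k^2 + 9)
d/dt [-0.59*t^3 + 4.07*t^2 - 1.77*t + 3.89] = -1.77*t^2 + 8.14*t - 1.77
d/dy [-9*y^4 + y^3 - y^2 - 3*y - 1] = -36*y^3 + 3*y^2 - 2*y - 3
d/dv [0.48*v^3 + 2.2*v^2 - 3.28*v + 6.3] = 1.44*v^2 + 4.4*v - 3.28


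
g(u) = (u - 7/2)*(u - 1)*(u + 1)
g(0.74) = 1.25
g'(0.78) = -4.63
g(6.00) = 87.50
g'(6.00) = 65.00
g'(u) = (u - 7/2)*(u - 1) + (u - 7/2)*(u + 1) + (u - 1)*(u + 1)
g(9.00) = 440.00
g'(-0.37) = 2.00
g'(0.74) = -4.54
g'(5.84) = 60.44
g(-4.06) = -117.06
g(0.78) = 1.07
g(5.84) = 77.47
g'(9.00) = 179.00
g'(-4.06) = 76.87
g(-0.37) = 3.34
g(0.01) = 3.49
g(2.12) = -4.82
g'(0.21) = -2.34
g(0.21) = 3.14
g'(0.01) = -1.07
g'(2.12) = -2.36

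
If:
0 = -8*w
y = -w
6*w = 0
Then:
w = 0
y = 0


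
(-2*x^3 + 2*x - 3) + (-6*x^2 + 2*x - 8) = -2*x^3 - 6*x^2 + 4*x - 11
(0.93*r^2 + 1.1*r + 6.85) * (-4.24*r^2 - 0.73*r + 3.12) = -3.9432*r^4 - 5.3429*r^3 - 26.9454*r^2 - 1.5685*r + 21.372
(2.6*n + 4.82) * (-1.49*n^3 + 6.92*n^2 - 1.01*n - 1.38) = -3.874*n^4 + 10.8102*n^3 + 30.7284*n^2 - 8.4562*n - 6.6516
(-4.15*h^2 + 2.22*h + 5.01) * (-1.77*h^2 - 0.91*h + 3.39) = 7.3455*h^4 - 0.1529*h^3 - 24.9564*h^2 + 2.9667*h + 16.9839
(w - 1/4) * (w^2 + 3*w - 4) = w^3 + 11*w^2/4 - 19*w/4 + 1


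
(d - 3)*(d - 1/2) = d^2 - 7*d/2 + 3/2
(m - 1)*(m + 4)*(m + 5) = m^3 + 8*m^2 + 11*m - 20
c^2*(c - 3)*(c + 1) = c^4 - 2*c^3 - 3*c^2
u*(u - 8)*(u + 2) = u^3 - 6*u^2 - 16*u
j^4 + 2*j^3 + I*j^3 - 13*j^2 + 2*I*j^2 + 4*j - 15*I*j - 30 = (j - 3)*(j + 5)*(j - I)*(j + 2*I)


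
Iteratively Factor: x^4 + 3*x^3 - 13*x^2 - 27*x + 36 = (x + 3)*(x^3 - 13*x + 12) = (x - 1)*(x + 3)*(x^2 + x - 12) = (x - 3)*(x - 1)*(x + 3)*(x + 4)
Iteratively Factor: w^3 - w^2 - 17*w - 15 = (w + 3)*(w^2 - 4*w - 5) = (w + 1)*(w + 3)*(w - 5)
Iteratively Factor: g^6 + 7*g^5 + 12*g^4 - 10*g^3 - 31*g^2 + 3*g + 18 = (g + 3)*(g^5 + 4*g^4 - 10*g^2 - g + 6) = (g - 1)*(g + 3)*(g^4 + 5*g^3 + 5*g^2 - 5*g - 6) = (g - 1)^2*(g + 3)*(g^3 + 6*g^2 + 11*g + 6) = (g - 1)^2*(g + 2)*(g + 3)*(g^2 + 4*g + 3) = (g - 1)^2*(g + 1)*(g + 2)*(g + 3)*(g + 3)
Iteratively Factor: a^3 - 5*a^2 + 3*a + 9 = (a - 3)*(a^2 - 2*a - 3) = (a - 3)*(a + 1)*(a - 3)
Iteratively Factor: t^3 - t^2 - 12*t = (t - 4)*(t^2 + 3*t) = t*(t - 4)*(t + 3)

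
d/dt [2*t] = 2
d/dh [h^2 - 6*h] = 2*h - 6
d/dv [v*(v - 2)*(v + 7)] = 3*v^2 + 10*v - 14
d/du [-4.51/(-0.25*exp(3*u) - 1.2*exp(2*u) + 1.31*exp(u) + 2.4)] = (-3.3825*exp(2*u) - 10.824*exp(u) + 5.9081)*exp(u)/(0.25*exp(3*u) + 1.2*exp(2*u) - 1.31*exp(u) - 2.4)^2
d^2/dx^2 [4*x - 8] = 0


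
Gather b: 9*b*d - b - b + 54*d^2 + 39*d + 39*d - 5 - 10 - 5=b*(9*d - 2) + 54*d^2 + 78*d - 20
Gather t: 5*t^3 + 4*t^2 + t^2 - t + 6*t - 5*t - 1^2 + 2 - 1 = 5*t^3 + 5*t^2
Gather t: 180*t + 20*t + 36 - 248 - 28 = 200*t - 240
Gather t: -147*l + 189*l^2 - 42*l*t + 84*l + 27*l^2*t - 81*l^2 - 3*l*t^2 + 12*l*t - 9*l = 108*l^2 - 3*l*t^2 - 72*l + t*(27*l^2 - 30*l)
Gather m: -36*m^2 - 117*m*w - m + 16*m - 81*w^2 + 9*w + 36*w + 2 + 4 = -36*m^2 + m*(15 - 117*w) - 81*w^2 + 45*w + 6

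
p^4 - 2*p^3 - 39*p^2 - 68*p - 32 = (p - 8)*(p + 1)^2*(p + 4)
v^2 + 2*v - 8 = (v - 2)*(v + 4)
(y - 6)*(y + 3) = y^2 - 3*y - 18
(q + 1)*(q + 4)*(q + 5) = q^3 + 10*q^2 + 29*q + 20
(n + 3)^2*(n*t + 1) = n^3*t + 6*n^2*t + n^2 + 9*n*t + 6*n + 9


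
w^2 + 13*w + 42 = (w + 6)*(w + 7)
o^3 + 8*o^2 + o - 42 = (o - 2)*(o + 3)*(o + 7)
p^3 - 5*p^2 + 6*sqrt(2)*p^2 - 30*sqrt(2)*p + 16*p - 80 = (p - 5)*(p + 2*sqrt(2))*(p + 4*sqrt(2))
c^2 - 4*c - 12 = (c - 6)*(c + 2)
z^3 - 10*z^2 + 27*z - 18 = (z - 6)*(z - 3)*(z - 1)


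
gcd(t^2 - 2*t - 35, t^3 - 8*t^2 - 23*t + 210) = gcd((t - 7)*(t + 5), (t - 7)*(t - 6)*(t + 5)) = t^2 - 2*t - 35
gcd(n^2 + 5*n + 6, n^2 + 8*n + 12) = n + 2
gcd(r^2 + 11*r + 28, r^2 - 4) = 1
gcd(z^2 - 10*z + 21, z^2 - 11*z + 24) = z - 3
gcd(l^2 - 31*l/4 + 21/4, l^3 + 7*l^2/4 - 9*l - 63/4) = 1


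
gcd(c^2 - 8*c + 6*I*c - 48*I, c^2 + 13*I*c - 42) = c + 6*I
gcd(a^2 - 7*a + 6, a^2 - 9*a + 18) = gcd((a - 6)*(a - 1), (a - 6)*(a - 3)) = a - 6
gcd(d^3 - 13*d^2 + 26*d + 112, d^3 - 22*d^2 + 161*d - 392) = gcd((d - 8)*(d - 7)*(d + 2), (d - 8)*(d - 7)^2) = d^2 - 15*d + 56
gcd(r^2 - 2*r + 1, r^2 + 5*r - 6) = r - 1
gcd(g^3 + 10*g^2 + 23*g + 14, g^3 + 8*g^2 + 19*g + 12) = g + 1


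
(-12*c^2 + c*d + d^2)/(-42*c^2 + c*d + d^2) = (-12*c^2 + c*d + d^2)/(-42*c^2 + c*d + d^2)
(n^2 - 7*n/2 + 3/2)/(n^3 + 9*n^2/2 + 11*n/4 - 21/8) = 4*(n - 3)/(4*n^2 + 20*n + 21)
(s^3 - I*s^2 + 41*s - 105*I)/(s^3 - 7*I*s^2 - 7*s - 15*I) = (s + 7*I)/(s + I)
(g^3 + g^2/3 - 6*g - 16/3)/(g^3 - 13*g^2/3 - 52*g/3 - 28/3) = (3*g^2 - 5*g - 8)/(3*g^2 - 19*g - 14)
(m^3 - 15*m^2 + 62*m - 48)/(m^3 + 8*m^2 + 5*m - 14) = (m^2 - 14*m + 48)/(m^2 + 9*m + 14)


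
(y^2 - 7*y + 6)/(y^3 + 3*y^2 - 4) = (y - 6)/(y^2 + 4*y + 4)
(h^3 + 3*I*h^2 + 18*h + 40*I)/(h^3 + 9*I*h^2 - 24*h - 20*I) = (h - 4*I)/(h + 2*I)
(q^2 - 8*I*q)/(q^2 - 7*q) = (q - 8*I)/(q - 7)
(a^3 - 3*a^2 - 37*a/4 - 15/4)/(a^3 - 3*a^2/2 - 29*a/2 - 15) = (a + 1/2)/(a + 2)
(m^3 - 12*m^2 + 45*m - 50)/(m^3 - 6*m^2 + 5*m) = (m^2 - 7*m + 10)/(m*(m - 1))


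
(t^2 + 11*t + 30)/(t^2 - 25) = (t + 6)/(t - 5)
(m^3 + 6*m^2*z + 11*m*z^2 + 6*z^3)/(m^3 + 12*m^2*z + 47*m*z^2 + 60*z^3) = (m^2 + 3*m*z + 2*z^2)/(m^2 + 9*m*z + 20*z^2)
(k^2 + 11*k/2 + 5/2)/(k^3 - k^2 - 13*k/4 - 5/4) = 2*(k + 5)/(2*k^2 - 3*k - 5)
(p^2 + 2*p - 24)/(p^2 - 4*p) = (p + 6)/p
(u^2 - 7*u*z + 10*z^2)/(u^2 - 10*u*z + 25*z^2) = (-u + 2*z)/(-u + 5*z)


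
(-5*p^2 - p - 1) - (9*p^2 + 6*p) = -14*p^2 - 7*p - 1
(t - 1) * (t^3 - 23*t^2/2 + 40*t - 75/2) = t^4 - 25*t^3/2 + 103*t^2/2 - 155*t/2 + 75/2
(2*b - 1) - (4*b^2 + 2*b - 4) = 3 - 4*b^2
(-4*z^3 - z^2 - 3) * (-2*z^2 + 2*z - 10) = 8*z^5 - 6*z^4 + 38*z^3 + 16*z^2 - 6*z + 30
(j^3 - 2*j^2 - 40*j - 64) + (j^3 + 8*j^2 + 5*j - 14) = 2*j^3 + 6*j^2 - 35*j - 78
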